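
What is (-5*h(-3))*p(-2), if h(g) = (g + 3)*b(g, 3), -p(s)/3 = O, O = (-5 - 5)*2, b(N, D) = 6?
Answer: 0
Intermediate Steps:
O = -20 (O = -10*2 = -20)
p(s) = 60 (p(s) = -3*(-20) = 60)
h(g) = 18 + 6*g (h(g) = (g + 3)*6 = (3 + g)*6 = 18 + 6*g)
(-5*h(-3))*p(-2) = -5*(18 + 6*(-3))*60 = -5*(18 - 18)*60 = -5*0*60 = 0*60 = 0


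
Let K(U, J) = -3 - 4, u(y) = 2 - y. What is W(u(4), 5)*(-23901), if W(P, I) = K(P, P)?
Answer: 167307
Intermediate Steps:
K(U, J) = -7
W(P, I) = -7
W(u(4), 5)*(-23901) = -7*(-23901) = 167307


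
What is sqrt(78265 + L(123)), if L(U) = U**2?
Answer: 7*sqrt(1906) ≈ 305.60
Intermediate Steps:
sqrt(78265 + L(123)) = sqrt(78265 + 123**2) = sqrt(78265 + 15129) = sqrt(93394) = 7*sqrt(1906)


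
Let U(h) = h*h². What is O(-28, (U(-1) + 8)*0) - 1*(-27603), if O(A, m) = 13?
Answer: 27616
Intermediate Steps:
U(h) = h³
O(-28, (U(-1) + 8)*0) - 1*(-27603) = 13 - 1*(-27603) = 13 + 27603 = 27616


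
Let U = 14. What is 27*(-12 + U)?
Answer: 54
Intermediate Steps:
27*(-12 + U) = 27*(-12 + 14) = 27*2 = 54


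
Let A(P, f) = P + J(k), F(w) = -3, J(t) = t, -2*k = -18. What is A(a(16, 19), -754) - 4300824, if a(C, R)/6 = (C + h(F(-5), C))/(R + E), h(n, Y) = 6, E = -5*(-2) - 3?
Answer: -55910529/13 ≈ -4.3008e+6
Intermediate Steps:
k = 9 (k = -1/2*(-18) = 9)
E = 7 (E = 10 - 3 = 7)
a(C, R) = 6*(6 + C)/(7 + R) (a(C, R) = 6*((C + 6)/(R + 7)) = 6*((6 + C)/(7 + R)) = 6*(6 + C)/(7 + R))
A(P, f) = 9 + P (A(P, f) = P + 9 = 9 + P)
A(a(16, 19), -754) - 4300824 = (9 + 6*(6 + 16)/(7 + 19)) - 4300824 = (9 + 6*22/26) - 4300824 = (9 + 6*(1/26)*22) - 4300824 = (9 + 66/13) - 4300824 = 183/13 - 4300824 = -55910529/13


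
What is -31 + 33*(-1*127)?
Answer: -4222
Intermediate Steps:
-31 + 33*(-1*127) = -31 + 33*(-127) = -31 - 4191 = -4222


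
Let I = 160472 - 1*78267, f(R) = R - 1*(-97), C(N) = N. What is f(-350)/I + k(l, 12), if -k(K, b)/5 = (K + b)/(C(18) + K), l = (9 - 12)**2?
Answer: -2879452/739845 ≈ -3.8920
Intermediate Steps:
l = 9 (l = (-3)**2 = 9)
f(R) = 97 + R (f(R) = R + 97 = 97 + R)
I = 82205 (I = 160472 - 78267 = 82205)
k(K, b) = -5*(K + b)/(18 + K)
f(-350)/I + k(l, 12) = (97 - 350)/82205 + 5*(-1*9 - 1*12)/(18 + 9) = -253*1/82205 + 5*(-9 - 12)/27 = -253/82205 + 5*(1/27)*(-21) = -253/82205 - 35/9 = -2879452/739845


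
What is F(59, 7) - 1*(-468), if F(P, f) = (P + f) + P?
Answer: 593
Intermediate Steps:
F(P, f) = f + 2*P
F(59, 7) - 1*(-468) = (7 + 2*59) - 1*(-468) = (7 + 118) + 468 = 125 + 468 = 593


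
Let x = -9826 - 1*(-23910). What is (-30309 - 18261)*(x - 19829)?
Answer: 279034650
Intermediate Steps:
x = 14084 (x = -9826 + 23910 = 14084)
(-30309 - 18261)*(x - 19829) = (-30309 - 18261)*(14084 - 19829) = -48570*(-5745) = 279034650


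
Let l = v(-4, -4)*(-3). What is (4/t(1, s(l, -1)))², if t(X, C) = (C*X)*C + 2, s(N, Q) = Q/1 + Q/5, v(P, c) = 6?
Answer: 2500/1849 ≈ 1.3521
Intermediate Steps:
l = -18 (l = 6*(-3) = -18)
s(N, Q) = 6*Q/5 (s(N, Q) = Q*1 + Q*(⅕) = Q + Q/5 = 6*Q/5)
t(X, C) = 2 + X*C² (t(X, C) = X*C² + 2 = 2 + X*C²)
(4/t(1, s(l, -1)))² = (4/(2 + 1*((6/5)*(-1))²))² = (4/(2 + 1*(-6/5)²))² = (4/(2 + 1*(36/25)))² = (4/(2 + 36/25))² = (4/(86/25))² = (4*(25/86))² = (50/43)² = 2500/1849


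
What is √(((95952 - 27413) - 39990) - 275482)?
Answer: 3*I*√27437 ≈ 496.92*I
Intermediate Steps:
√(((95952 - 27413) - 39990) - 275482) = √((68539 - 39990) - 275482) = √(28549 - 275482) = √(-246933) = 3*I*√27437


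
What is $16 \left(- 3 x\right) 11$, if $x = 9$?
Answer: $-4752$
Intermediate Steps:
$16 \left(- 3 x\right) 11 = 16 \left(\left(-3\right) 9\right) 11 = 16 \left(-27\right) 11 = \left(-432\right) 11 = -4752$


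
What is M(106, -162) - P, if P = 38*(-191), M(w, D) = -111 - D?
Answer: 7309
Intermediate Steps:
P = -7258
M(106, -162) - P = (-111 - 1*(-162)) - 1*(-7258) = (-111 + 162) + 7258 = 51 + 7258 = 7309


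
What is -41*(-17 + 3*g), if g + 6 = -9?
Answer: 2542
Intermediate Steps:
g = -15 (g = -6 - 9 = -15)
-41*(-17 + 3*g) = -41*(-17 + 3*(-15)) = -41*(-17 - 45) = -41*(-62) = 2542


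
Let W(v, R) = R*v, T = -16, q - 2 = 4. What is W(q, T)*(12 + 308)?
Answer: -30720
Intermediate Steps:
q = 6 (q = 2 + 4 = 6)
W(q, T)*(12 + 308) = (-16*6)*(12 + 308) = -96*320 = -30720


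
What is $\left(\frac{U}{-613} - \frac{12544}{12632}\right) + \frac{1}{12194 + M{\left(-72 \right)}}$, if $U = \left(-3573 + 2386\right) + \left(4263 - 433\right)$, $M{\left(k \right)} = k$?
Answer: $- \frac{62239210755}{11733211094} \approx -5.3045$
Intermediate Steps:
$U = 2643$ ($U = -1187 + \left(4263 - 433\right) = -1187 + 3830 = 2643$)
$\left(\frac{U}{-613} - \frac{12544}{12632}\right) + \frac{1}{12194 + M{\left(-72 \right)}} = \left(\frac{2643}{-613} - \frac{12544}{12632}\right) + \frac{1}{12194 - 72} = \left(2643 \left(- \frac{1}{613}\right) - \frac{1568}{1579}\right) + \frac{1}{12122} = \left(- \frac{2643}{613} - \frac{1568}{1579}\right) + \frac{1}{12122} = - \frac{5134481}{967927} + \frac{1}{12122} = - \frac{62239210755}{11733211094}$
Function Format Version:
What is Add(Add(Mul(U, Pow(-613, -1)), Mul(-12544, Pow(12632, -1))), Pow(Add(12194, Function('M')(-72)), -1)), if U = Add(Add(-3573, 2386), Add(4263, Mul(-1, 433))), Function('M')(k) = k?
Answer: Rational(-62239210755, 11733211094) ≈ -5.3045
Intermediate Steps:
U = 2643 (U = Add(-1187, Add(4263, -433)) = Add(-1187, 3830) = 2643)
Add(Add(Mul(U, Pow(-613, -1)), Mul(-12544, Pow(12632, -1))), Pow(Add(12194, Function('M')(-72)), -1)) = Add(Add(Mul(2643, Pow(-613, -1)), Mul(-12544, Pow(12632, -1))), Pow(Add(12194, -72), -1)) = Add(Add(Mul(2643, Rational(-1, 613)), Mul(-12544, Rational(1, 12632))), Pow(12122, -1)) = Add(Add(Rational(-2643, 613), Rational(-1568, 1579)), Rational(1, 12122)) = Add(Rational(-5134481, 967927), Rational(1, 12122)) = Rational(-62239210755, 11733211094)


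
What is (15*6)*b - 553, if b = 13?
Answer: 617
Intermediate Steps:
(15*6)*b - 553 = (15*6)*13 - 553 = 90*13 - 553 = 1170 - 553 = 617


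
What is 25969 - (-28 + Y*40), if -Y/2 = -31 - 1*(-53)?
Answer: 27757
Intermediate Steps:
Y = -44 (Y = -2*(-31 - 1*(-53)) = -2*(-31 + 53) = -2*22 = -44)
25969 - (-28 + Y*40) = 25969 - (-28 - 44*40) = 25969 - (-28 - 1760) = 25969 - 1*(-1788) = 25969 + 1788 = 27757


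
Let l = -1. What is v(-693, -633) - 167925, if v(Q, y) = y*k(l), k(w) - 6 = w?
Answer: -171090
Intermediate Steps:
k(w) = 6 + w
v(Q, y) = 5*y (v(Q, y) = y*(6 - 1) = y*5 = 5*y)
v(-693, -633) - 167925 = 5*(-633) - 167925 = -3165 - 167925 = -171090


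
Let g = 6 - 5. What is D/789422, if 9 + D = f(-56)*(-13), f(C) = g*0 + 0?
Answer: -9/789422 ≈ -1.1401e-5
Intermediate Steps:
g = 1
f(C) = 0 (f(C) = 1*0 + 0 = 0 + 0 = 0)
D = -9 (D = -9 + 0*(-13) = -9 + 0 = -9)
D/789422 = -9/789422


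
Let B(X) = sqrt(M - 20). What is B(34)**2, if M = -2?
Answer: -22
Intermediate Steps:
B(X) = I*sqrt(22) (B(X) = sqrt(-2 - 20) = sqrt(-22) = I*sqrt(22))
B(34)**2 = (I*sqrt(22))**2 = -22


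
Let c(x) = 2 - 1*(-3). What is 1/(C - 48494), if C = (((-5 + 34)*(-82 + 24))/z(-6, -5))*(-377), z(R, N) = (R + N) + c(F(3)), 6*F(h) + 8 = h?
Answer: -3/462539 ≈ -6.4859e-6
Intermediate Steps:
F(h) = -4/3 + h/6
c(x) = 5 (c(x) = 2 + 3 = 5)
z(R, N) = 5 + N + R (z(R, N) = (R + N) + 5 = (N + R) + 5 = 5 + N + R)
C = -317057/3 (C = (((-5 + 34)*(-82 + 24))/(5 - 5 - 6))*(-377) = ((29*(-58))/(-6))*(-377) = -1682*(-⅙)*(-377) = (841/3)*(-377) = -317057/3 ≈ -1.0569e+5)
1/(C - 48494) = 1/(-317057/3 - 48494) = 1/(-462539/3) = -3/462539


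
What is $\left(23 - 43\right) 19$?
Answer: $-380$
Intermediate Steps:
$\left(23 - 43\right) 19 = \left(-20\right) 19 = -380$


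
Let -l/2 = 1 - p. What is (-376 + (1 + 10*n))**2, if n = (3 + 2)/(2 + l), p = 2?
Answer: 525625/4 ≈ 1.3141e+5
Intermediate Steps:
l = 2 (l = -2*(1 - 1*2) = -2*(1 - 2) = -2*(-1) = 2)
n = 5/4 (n = (3 + 2)/(2 + 2) = 5/4 ≈ 1.2500)
(-376 + (1 + 10*n))**2 = (-376 + (1 + 10*(5/4)))**2 = (-376 + (1 + 25/2))**2 = (-376 + 27/2)**2 = (-725/2)**2 = 525625/4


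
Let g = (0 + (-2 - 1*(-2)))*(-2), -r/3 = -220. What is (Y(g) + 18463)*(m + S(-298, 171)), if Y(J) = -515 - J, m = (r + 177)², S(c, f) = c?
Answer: 12568463908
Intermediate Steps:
r = 660 (r = -3*(-220) = 660)
m = 700569 (m = (660 + 177)² = 837² = 700569)
g = 0 (g = (0 + (-2 + 2))*(-2) = (0 + 0)*(-2) = 0*(-2) = 0)
(Y(g) + 18463)*(m + S(-298, 171)) = ((-515 - 1*0) + 18463)*(700569 - 298) = ((-515 + 0) + 18463)*700271 = (-515 + 18463)*700271 = 17948*700271 = 12568463908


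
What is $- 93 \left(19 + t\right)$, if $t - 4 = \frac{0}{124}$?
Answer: $-2139$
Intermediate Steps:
$t = 4$ ($t = 4 + \frac{0}{124} = 4 + 0 \cdot \frac{1}{124} = 4 + 0 = 4$)
$- 93 \left(19 + t\right) = - 93 \left(19 + 4\right) = \left(-93\right) 23 = -2139$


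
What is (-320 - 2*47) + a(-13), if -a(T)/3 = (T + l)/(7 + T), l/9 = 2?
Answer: -823/2 ≈ -411.50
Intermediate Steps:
l = 18 (l = 9*2 = 18)
a(T) = -3*(18 + T)/(7 + T) (a(T) = -3*(T + 18)/(7 + T) = -3*(18 + T)/(7 + T))
(-320 - 2*47) + a(-13) = (-320 - 2*47) + 3*(-18 - 1*(-13))/(7 - 13) = (-320 - 94) + 3*(-18 + 13)/(-6) = -414 + 3*(-⅙)*(-5) = -414 + 5/2 = -823/2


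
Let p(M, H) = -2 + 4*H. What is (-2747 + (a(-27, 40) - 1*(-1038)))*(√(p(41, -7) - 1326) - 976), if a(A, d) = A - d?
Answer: 1733376 - 3552*I*√339 ≈ 1.7334e+6 - 65399.0*I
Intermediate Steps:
(-2747 + (a(-27, 40) - 1*(-1038)))*(√(p(41, -7) - 1326) - 976) = (-2747 + ((-27 - 1*40) - 1*(-1038)))*(√((-2 + 4*(-7)) - 1326) - 976) = (-2747 + ((-27 - 40) + 1038))*(√((-2 - 28) - 1326) - 976) = (-2747 + (-67 + 1038))*(√(-30 - 1326) - 976) = (-2747 + 971)*(√(-1356) - 976) = -1776*(2*I*√339 - 976) = -1776*(-976 + 2*I*√339) = 1733376 - 3552*I*√339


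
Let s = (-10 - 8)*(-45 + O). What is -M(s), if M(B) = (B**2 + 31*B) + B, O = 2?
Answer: -623844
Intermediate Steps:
s = 774 (s = (-10 - 8)*(-45 + 2) = -18*(-43) = 774)
M(B) = B**2 + 32*B
-M(s) = -774*(32 + 774) = -774*806 = -1*623844 = -623844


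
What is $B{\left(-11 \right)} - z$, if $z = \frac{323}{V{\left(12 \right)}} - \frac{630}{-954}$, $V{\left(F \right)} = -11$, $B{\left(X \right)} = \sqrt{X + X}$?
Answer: $\frac{16734}{583} + i \sqrt{22} \approx 28.703 + 4.6904 i$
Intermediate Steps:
$B{\left(X \right)} = \sqrt{2} \sqrt{X}$ ($B{\left(X \right)} = \sqrt{2 X} = \sqrt{2} \sqrt{X}$)
$z = - \frac{16734}{583}$ ($z = \frac{323}{-11} - \frac{630}{-954} = 323 \left(- \frac{1}{11}\right) - - \frac{35}{53} = - \frac{323}{11} + \frac{35}{53} = - \frac{16734}{583} \approx -28.703$)
$B{\left(-11 \right)} - z = \sqrt{2} \sqrt{-11} - - \frac{16734}{583} = \sqrt{2} i \sqrt{11} + \frac{16734}{583} = i \sqrt{22} + \frac{16734}{583} = \frac{16734}{583} + i \sqrt{22}$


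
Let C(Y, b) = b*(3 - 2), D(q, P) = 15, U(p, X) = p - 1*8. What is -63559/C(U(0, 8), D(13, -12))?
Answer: -63559/15 ≈ -4237.3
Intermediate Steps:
U(p, X) = -8 + p (U(p, X) = p - 8 = -8 + p)
C(Y, b) = b (C(Y, b) = b*1 = b)
-63559/C(U(0, 8), D(13, -12)) = -63559/15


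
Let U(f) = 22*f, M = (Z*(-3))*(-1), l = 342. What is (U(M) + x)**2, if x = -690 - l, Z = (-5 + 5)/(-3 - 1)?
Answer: 1065024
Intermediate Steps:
Z = 0 (Z = 0/(-4) = 0*(-1/4) = 0)
M = 0 (M = (0*(-3))*(-1) = 0*(-1) = 0)
x = -1032 (x = -690 - 1*342 = -690 - 342 = -1032)
(U(M) + x)**2 = (22*0 - 1032)**2 = (0 - 1032)**2 = (-1032)**2 = 1065024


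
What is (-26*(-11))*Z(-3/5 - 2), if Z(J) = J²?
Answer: 48334/25 ≈ 1933.4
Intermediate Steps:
(-26*(-11))*Z(-3/5 - 2) = (-26*(-11))*(-3/5 - 2)² = 286*(-3*⅕ - 2)² = 286*(-⅗ - 2)² = 286*(-13/5)² = 286*(169/25) = 48334/25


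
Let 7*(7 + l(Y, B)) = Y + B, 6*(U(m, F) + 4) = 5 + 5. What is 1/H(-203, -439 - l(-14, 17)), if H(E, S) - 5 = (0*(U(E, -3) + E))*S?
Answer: ⅕ ≈ 0.20000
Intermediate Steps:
U(m, F) = -7/3 (U(m, F) = -4 + (5 + 5)/6 = -4 + (⅙)*10 = -4 + 5/3 = -7/3)
l(Y, B) = -7 + B/7 + Y/7 (l(Y, B) = -7 + (Y + B)/7 = -7 + (B + Y)/7 = -7 + (B/7 + Y/7) = -7 + B/7 + Y/7)
H(E, S) = 5 (H(E, S) = 5 + (0*(-7/3 + E))*S = 5 + 0*S = 5 + 0 = 5)
1/H(-203, -439 - l(-14, 17)) = 1/5 = ⅕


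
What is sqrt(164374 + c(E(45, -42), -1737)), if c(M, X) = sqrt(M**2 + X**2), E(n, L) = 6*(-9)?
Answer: sqrt(164374 + 9*sqrt(37285)) ≈ 407.57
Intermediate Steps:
E(n, L) = -54
sqrt(164374 + c(E(45, -42), -1737)) = sqrt(164374 + sqrt((-54)**2 + (-1737)**2)) = sqrt(164374 + sqrt(2916 + 3017169)) = sqrt(164374 + sqrt(3020085)) = sqrt(164374 + 9*sqrt(37285))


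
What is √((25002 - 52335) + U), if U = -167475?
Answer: 2*I*√48702 ≈ 441.37*I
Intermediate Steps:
√((25002 - 52335) + U) = √((25002 - 52335) - 167475) = √(-27333 - 167475) = √(-194808) = 2*I*√48702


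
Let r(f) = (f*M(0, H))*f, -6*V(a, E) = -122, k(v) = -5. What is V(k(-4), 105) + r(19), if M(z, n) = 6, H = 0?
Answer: 6559/3 ≈ 2186.3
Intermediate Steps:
V(a, E) = 61/3 (V(a, E) = -1/6*(-122) = 61/3)
r(f) = 6*f**2 (r(f) = (f*6)*f = (6*f)*f = 6*f**2)
V(k(-4), 105) + r(19) = 61/3 + 6*19**2 = 61/3 + 6*361 = 61/3 + 2166 = 6559/3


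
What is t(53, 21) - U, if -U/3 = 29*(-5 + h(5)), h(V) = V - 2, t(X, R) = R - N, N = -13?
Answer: -140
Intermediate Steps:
t(X, R) = 13 + R (t(X, R) = R - 1*(-13) = R + 13 = 13 + R)
h(V) = -2 + V
U = 174 (U = -87*(-5 + (-2 + 5)) = -87*(-5 + 3) = -87*(-2) = -3*(-58) = 174)
t(53, 21) - U = (13 + 21) - 1*174 = 34 - 174 = -140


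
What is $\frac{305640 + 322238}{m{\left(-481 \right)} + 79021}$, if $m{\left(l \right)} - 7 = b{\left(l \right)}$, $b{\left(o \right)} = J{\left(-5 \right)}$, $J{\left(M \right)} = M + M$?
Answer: $\frac{313939}{39509} \approx 7.946$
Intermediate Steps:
$J{\left(M \right)} = 2 M$
$b{\left(o \right)} = -10$ ($b{\left(o \right)} = 2 \left(-5\right) = -10$)
$m{\left(l \right)} = -3$ ($m{\left(l \right)} = 7 - 10 = -3$)
$\frac{305640 + 322238}{m{\left(-481 \right)} + 79021} = \frac{305640 + 322238}{-3 + 79021} = \frac{627878}{79018} = 627878 \cdot \frac{1}{79018} = \frac{313939}{39509}$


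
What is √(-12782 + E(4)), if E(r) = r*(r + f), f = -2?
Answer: I*√12774 ≈ 113.02*I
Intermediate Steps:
E(r) = r*(-2 + r) (E(r) = r*(r - 2) = r*(-2 + r))
√(-12782 + E(4)) = √(-12782 + 4*(-2 + 4)) = √(-12782 + 4*2) = √(-12782 + 8) = √(-12774) = I*√12774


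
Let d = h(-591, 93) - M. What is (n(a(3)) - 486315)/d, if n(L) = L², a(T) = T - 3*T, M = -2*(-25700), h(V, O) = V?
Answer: 486279/51991 ≈ 9.3531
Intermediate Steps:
M = 51400
a(T) = -2*T
d = -51991 (d = -591 - 1*51400 = -591 - 51400 = -51991)
(n(a(3)) - 486315)/d = ((-2*3)² - 486315)/(-51991) = ((-6)² - 486315)*(-1/51991) = (36 - 486315)*(-1/51991) = -486279*(-1/51991) = 486279/51991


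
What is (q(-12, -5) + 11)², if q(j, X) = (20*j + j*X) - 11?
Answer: 32400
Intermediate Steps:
q(j, X) = -11 + 20*j + X*j (q(j, X) = (20*j + X*j) - 11 = -11 + 20*j + X*j)
(q(-12, -5) + 11)² = ((-11 + 20*(-12) - 5*(-12)) + 11)² = ((-11 - 240 + 60) + 11)² = (-191 + 11)² = (-180)² = 32400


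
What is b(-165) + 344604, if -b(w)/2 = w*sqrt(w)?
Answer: 344604 + 330*I*sqrt(165) ≈ 3.446e+5 + 4238.9*I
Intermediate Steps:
b(w) = -2*w**(3/2) (b(w) = -2*w*sqrt(w) = -2*w**(3/2))
b(-165) + 344604 = -(-330)*I*sqrt(165) + 344604 = 330*I*sqrt(165) + 344604 = 344604 + 330*I*sqrt(165)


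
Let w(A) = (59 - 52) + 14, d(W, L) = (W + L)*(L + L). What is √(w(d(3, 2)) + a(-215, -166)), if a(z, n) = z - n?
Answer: 2*I*√7 ≈ 5.2915*I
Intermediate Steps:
d(W, L) = 2*L*(L + W) (d(W, L) = (L + W)*(2*L) = 2*L*(L + W))
w(A) = 21 (w(A) = 7 + 14 = 21)
√(w(d(3, 2)) + a(-215, -166)) = √(21 + (-215 - 1*(-166))) = √(21 + (-215 + 166)) = √(21 - 49) = √(-28) = 2*I*√7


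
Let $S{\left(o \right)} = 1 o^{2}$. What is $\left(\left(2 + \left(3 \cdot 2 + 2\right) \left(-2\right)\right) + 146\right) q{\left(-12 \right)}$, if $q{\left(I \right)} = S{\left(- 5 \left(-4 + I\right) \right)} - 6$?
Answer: $844008$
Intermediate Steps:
$S{\left(o \right)} = o^{2}$
$q{\left(I \right)} = -6 + \left(20 - 5 I\right)^{2}$ ($q{\left(I \right)} = \left(- 5 \left(-4 + I\right)\right)^{2} - 6 = \left(20 - 5 I\right)^{2} - 6 = -6 + \left(20 - 5 I\right)^{2}$)
$\left(\left(2 + \left(3 \cdot 2 + 2\right) \left(-2\right)\right) + 146\right) q{\left(-12 \right)} = \left(\left(2 + \left(3 \cdot 2 + 2\right) \left(-2\right)\right) + 146\right) \left(-6 + 25 \left(-4 - 12\right)^{2}\right) = \left(\left(2 + \left(6 + 2\right) \left(-2\right)\right) + 146\right) \left(-6 + 25 \left(-16\right)^{2}\right) = \left(\left(2 + 8 \left(-2\right)\right) + 146\right) \left(-6 + 25 \cdot 256\right) = \left(\left(2 - 16\right) + 146\right) \left(-6 + 6400\right) = \left(-14 + 146\right) 6394 = 132 \cdot 6394 = 844008$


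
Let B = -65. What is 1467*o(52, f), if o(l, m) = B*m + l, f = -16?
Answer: 1601964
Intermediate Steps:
o(l, m) = l - 65*m (o(l, m) = -65*m + l = l - 65*m)
1467*o(52, f) = 1467*(52 - 65*(-16)) = 1467*(52 + 1040) = 1467*1092 = 1601964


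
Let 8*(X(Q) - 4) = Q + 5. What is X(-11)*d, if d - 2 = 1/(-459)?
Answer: 11921/1836 ≈ 6.4929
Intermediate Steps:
X(Q) = 37/8 + Q/8 (X(Q) = 4 + (Q + 5)/8 = 4 + (5 + Q)/8 = 4 + (5/8 + Q/8) = 37/8 + Q/8)
d = 917/459 (d = 2 + 1/(-459) = 2 - 1/459 = 917/459 ≈ 1.9978)
X(-11)*d = (37/8 + (1/8)*(-11))*(917/459) = (37/8 - 11/8)*(917/459) = (13/4)*(917/459) = 11921/1836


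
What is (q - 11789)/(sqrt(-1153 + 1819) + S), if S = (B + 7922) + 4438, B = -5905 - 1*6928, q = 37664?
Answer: -12238875/223063 - 77625*sqrt(74)/223063 ≈ -57.861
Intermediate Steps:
B = -12833 (B = -5905 - 6928 = -12833)
S = -473 (S = (-12833 + 7922) + 4438 = -4911 + 4438 = -473)
(q - 11789)/(sqrt(-1153 + 1819) + S) = (37664 - 11789)/(sqrt(-1153 + 1819) - 473) = 25875/(sqrt(666) - 473) = 25875/(3*sqrt(74) - 473) = 25875/(-473 + 3*sqrt(74))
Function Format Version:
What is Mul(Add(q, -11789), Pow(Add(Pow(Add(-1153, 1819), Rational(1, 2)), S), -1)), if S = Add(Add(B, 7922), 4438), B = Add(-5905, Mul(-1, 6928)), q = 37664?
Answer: Add(Rational(-12238875, 223063), Mul(Rational(-77625, 223063), Pow(74, Rational(1, 2)))) ≈ -57.861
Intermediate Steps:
B = -12833 (B = Add(-5905, -6928) = -12833)
S = -473 (S = Add(Add(-12833, 7922), 4438) = Add(-4911, 4438) = -473)
Mul(Add(q, -11789), Pow(Add(Pow(Add(-1153, 1819), Rational(1, 2)), S), -1)) = Mul(Add(37664, -11789), Pow(Add(Pow(Add(-1153, 1819), Rational(1, 2)), -473), -1)) = Mul(25875, Pow(Add(Pow(666, Rational(1, 2)), -473), -1)) = Mul(25875, Pow(Add(Mul(3, Pow(74, Rational(1, 2))), -473), -1)) = Mul(25875, Pow(Add(-473, Mul(3, Pow(74, Rational(1, 2)))), -1))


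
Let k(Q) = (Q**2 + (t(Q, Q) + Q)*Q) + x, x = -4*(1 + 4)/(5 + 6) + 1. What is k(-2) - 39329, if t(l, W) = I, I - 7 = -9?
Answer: -432496/11 ≈ -39318.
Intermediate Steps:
I = -2 (I = 7 - 9 = -2)
t(l, W) = -2
x = -9/11 (x = -20/11 + 1 = -9/11 ≈ -0.81818)
k(Q) = -9/11 + Q**2 + Q*(-2 + Q) (k(Q) = (Q**2 + (-2 + Q)*Q) - 9/11 = (Q**2 + Q*(-2 + Q)) - 9/11 = -9/11 + Q**2 + Q*(-2 + Q))
k(-2) - 39329 = (-9/11 - 2*(-2) + 2*(-2)**2) - 39329 = (-9/11 + 4 + 2*4) - 39329 = (-9/11 + 4 + 8) - 39329 = 123/11 - 39329 = -432496/11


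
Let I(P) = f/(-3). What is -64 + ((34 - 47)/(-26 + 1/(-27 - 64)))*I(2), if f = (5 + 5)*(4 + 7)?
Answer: -584594/7101 ≈ -82.326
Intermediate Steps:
f = 110 (f = 10*11 = 110)
I(P) = -110/3 (I(P) = 110/(-3) = 110*(-⅓) = -110/3)
-64 + ((34 - 47)/(-26 + 1/(-27 - 64)))*I(2) = -64 + ((34 - 47)/(-26 + 1/(-27 - 64)))*(-110/3) = -64 - 13/(-26 + 1/(-91))*(-110/3) = -64 - 13/(-26 - 1/91)*(-110/3) = -64 - 13/(-2367/91)*(-110/3) = -64 - 13*(-91/2367)*(-110/3) = -64 + (1183/2367)*(-110/3) = -64 - 130130/7101 = -584594/7101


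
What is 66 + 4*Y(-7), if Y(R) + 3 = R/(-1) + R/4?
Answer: 75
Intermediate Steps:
Y(R) = -3 - 3*R/4 (Y(R) = -3 + (R/(-1) + R/4) = -3 + (R*(-1) + R*(¼)) = -3 + (-R + R/4) = -3 - 3*R/4)
66 + 4*Y(-7) = 66 + 4*(-3 - ¾*(-7)) = 66 + 4*(-3 + 21/4) = 66 + 4*(9/4) = 66 + 9 = 75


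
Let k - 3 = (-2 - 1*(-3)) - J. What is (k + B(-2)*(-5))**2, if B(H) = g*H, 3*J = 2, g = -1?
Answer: 400/9 ≈ 44.444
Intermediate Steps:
J = 2/3 (J = (1/3)*2 = 2/3 ≈ 0.66667)
B(H) = -H
k = 10/3 (k = 3 + ((-2 - 1*(-3)) - 1*2/3) = 3 + ((-2 + 3) - 2/3) = 3 + (1 - 2/3) = 3 + 1/3 = 10/3 ≈ 3.3333)
(k + B(-2)*(-5))**2 = (10/3 - 1*(-2)*(-5))**2 = (10/3 + 2*(-5))**2 = (10/3 - 10)**2 = (-20/3)**2 = 400/9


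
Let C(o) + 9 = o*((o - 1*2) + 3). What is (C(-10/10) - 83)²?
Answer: 8464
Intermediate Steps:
C(o) = -9 + o*(1 + o) (C(o) = -9 + o*((o - 1*2) + 3) = -9 + o*((o - 2) + 3) = -9 + o*((-2 + o) + 3) = -9 + o*(1 + o))
(C(-10/10) - 83)² = ((-9 - 10/10 + (-10/10)²) - 83)² = ((-9 - 10*⅒ + (-10*⅒)²) - 83)² = ((-9 - 1 + (-1)²) - 83)² = ((-9 - 1 + 1) - 83)² = (-9 - 83)² = (-92)² = 8464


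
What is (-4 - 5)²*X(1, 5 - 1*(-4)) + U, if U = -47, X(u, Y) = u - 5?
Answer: -371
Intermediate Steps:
X(u, Y) = -5 + u
(-4 - 5)²*X(1, 5 - 1*(-4)) + U = (-4 - 5)²*(-5 + 1) - 47 = (-9)²*(-4) - 47 = 81*(-4) - 47 = -324 - 47 = -371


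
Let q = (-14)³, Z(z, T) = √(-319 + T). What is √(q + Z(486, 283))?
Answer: √(-2744 + 6*I) ≈ 0.0573 + 52.383*I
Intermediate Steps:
q = -2744
√(q + Z(486, 283)) = √(-2744 + √(-319 + 283)) = √(-2744 + √(-36)) = √(-2744 + 6*I)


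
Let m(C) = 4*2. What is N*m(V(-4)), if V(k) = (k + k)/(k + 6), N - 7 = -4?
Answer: 24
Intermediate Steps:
N = 3 (N = 7 - 4 = 3)
V(k) = 2*k/(6 + k) (V(k) = (2*k)/(6 + k) = 2*k/(6 + k))
m(C) = 8
N*m(V(-4)) = 3*8 = 24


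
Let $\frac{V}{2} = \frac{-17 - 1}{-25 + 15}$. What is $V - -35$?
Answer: $\frac{193}{5} \approx 38.6$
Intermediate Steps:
$V = \frac{18}{5}$ ($V = 2 \frac{-17 - 1}{-25 + 15} = 2 \left(- \frac{18}{-10}\right) = 2 \left(\left(-18\right) \left(- \frac{1}{10}\right)\right) = 2 \cdot \frac{9}{5} = \frac{18}{5} \approx 3.6$)
$V - -35 = \frac{18}{5} - -35 = \frac{18}{5} + 35 = \frac{193}{5}$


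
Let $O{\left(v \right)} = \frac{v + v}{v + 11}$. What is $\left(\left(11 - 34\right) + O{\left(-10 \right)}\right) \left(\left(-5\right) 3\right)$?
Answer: $645$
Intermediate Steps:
$O{\left(v \right)} = \frac{2 v}{11 + v}$
$\left(\left(11 - 34\right) + O{\left(-10 \right)}\right) \left(\left(-5\right) 3\right) = \left(\left(11 - 34\right) + 2 \left(-10\right) \frac{1}{11 - 10}\right) \left(\left(-5\right) 3\right) = \left(\left(11 - 34\right) + 2 \left(-10\right) 1^{-1}\right) \left(-15\right) = \left(-23 + 2 \left(-10\right) 1\right) \left(-15\right) = \left(-23 - 20\right) \left(-15\right) = \left(-43\right) \left(-15\right) = 645$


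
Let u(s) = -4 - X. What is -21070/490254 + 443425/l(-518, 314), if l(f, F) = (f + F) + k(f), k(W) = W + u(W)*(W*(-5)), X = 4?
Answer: -108921331445/5256013134 ≈ -20.723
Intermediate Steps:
u(s) = -8 (u(s) = -4 - 1*4 = -4 - 4 = -8)
k(W) = 41*W (k(W) = W - 8*W*(-5) = W - (-40)*W = W + 40*W = 41*W)
l(f, F) = F + 42*f (l(f, F) = (f + F) + 41*f = (F + f) + 41*f = F + 42*f)
-21070/490254 + 443425/l(-518, 314) = -21070/490254 + 443425/(314 + 42*(-518)) = -21070*1/490254 + 443425/(314 - 21756) = -10535/245127 + 443425/(-21442) = -10535/245127 + 443425*(-1/21442) = -10535/245127 - 443425/21442 = -108921331445/5256013134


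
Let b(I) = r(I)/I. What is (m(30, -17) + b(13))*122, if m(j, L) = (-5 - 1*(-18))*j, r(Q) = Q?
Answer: 47702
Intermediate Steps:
m(j, L) = 13*j (m(j, L) = (-5 + 18)*j = 13*j)
b(I) = 1 (b(I) = I/I = 1)
(m(30, -17) + b(13))*122 = (13*30 + 1)*122 = (390 + 1)*122 = 391*122 = 47702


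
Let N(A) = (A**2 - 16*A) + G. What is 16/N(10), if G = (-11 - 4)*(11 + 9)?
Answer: -2/45 ≈ -0.044444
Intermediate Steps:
G = -300 (G = -15*20 = -300)
N(A) = -300 + A**2 - 16*A (N(A) = (A**2 - 16*A) - 300 = -300 + A**2 - 16*A)
16/N(10) = 16/(-300 + 10**2 - 16*10) = 16/(-300 + 100 - 160) = 16/(-360) = 16*(-1/360) = -2/45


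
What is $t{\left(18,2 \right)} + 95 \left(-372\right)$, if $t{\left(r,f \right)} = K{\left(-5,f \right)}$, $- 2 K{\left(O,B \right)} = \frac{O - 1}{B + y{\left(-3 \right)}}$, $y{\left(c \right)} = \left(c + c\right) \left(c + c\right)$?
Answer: $- \frac{1342917}{38} \approx -35340.0$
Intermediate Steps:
$y{\left(c \right)} = 4 c^{2}$ ($y{\left(c \right)} = 2 c 2 c = 4 c^{2}$)
$K{\left(O,B \right)} = - \frac{-1 + O}{2 \left(36 + B\right)}$ ($K{\left(O,B \right)} = - \frac{\left(O - 1\right) \frac{1}{B + 4 \left(-3\right)^{2}}}{2} = - \frac{\left(-1 + O\right) \frac{1}{B + 4 \cdot 9}}{2} = - \frac{\left(-1 + O\right) \frac{1}{B + 36}}{2} = - \frac{\left(-1 + O\right) \frac{1}{36 + B}}{2} = - \frac{\frac{1}{36 + B} \left(-1 + O\right)}{2} = - \frac{-1 + O}{2 \left(36 + B\right)}$)
$t{\left(r,f \right)} = \frac{3}{36 + f}$ ($t{\left(r,f \right)} = \frac{1 - -5}{2 \left(36 + f\right)} = \frac{1 + 5}{2 \left(36 + f\right)} = \frac{1}{2} \frac{1}{36 + f} 6 = \frac{3}{36 + f}$)
$t{\left(18,2 \right)} + 95 \left(-372\right) = \frac{3}{36 + 2} + 95 \left(-372\right) = \frac{3}{38} - 35340 = - \frac{1342917}{38}$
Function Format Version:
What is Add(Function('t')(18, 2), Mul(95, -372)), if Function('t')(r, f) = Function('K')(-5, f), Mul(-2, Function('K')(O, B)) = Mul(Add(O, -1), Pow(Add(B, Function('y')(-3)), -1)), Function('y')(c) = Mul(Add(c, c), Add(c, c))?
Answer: Rational(-1342917, 38) ≈ -35340.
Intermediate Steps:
Function('y')(c) = Mul(4, Pow(c, 2)) (Function('y')(c) = Mul(Mul(2, c), Mul(2, c)) = Mul(4, Pow(c, 2)))
Function('K')(O, B) = Mul(Rational(-1, 2), Pow(Add(36, B), -1), Add(-1, O)) (Function('K')(O, B) = Mul(Rational(-1, 2), Mul(Add(O, -1), Pow(Add(B, Mul(4, Pow(-3, 2))), -1))) = Mul(Rational(-1, 2), Mul(Add(-1, O), Pow(Add(B, Mul(4, 9)), -1))) = Mul(Rational(-1, 2), Mul(Add(-1, O), Pow(Add(B, 36), -1))) = Mul(Rational(-1, 2), Mul(Add(-1, O), Pow(Add(36, B), -1))) = Mul(Rational(-1, 2), Mul(Pow(Add(36, B), -1), Add(-1, O))) = Mul(Rational(-1, 2), Pow(Add(36, B), -1), Add(-1, O)))
Function('t')(r, f) = Mul(3, Pow(Add(36, f), -1)) (Function('t')(r, f) = Mul(Rational(1, 2), Pow(Add(36, f), -1), Add(1, Mul(-1, -5))) = Mul(Rational(1, 2), Pow(Add(36, f), -1), Add(1, 5)) = Mul(Rational(1, 2), Pow(Add(36, f), -1), 6) = Mul(3, Pow(Add(36, f), -1)))
Add(Function('t')(18, 2), Mul(95, -372)) = Add(Mul(3, Pow(Add(36, 2), -1)), Mul(95, -372)) = Add(Mul(3, Pow(38, -1)), -35340) = Add(Mul(3, Rational(1, 38)), -35340) = Add(Rational(3, 38), -35340) = Rational(-1342917, 38)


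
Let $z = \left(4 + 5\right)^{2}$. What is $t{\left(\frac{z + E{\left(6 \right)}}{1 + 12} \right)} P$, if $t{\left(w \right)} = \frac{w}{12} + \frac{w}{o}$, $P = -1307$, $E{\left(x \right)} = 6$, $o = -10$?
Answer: $\frac{37903}{260} \approx 145.78$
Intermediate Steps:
$z = 81$ ($z = 9^{2} = 81$)
$t{\left(w \right)} = - \frac{w}{60}$ ($t{\left(w \right)} = \frac{w}{12} + \frac{w}{-10} = w \frac{1}{12} + w \left(- \frac{1}{10}\right) = \frac{w}{12} - \frac{w}{10} = - \frac{w}{60}$)
$t{\left(\frac{z + E{\left(6 \right)}}{1 + 12} \right)} P = - \frac{\left(81 + 6\right) \frac{1}{1 + 12}}{60} \left(-1307\right) = - \frac{87 \cdot \frac{1}{13}}{60} \left(-1307\right) = \left(- \frac{1}{60}\right) \frac{87}{13} \left(-1307\right) = \left(- \frac{29}{260}\right) \left(-1307\right) = \frac{37903}{260}$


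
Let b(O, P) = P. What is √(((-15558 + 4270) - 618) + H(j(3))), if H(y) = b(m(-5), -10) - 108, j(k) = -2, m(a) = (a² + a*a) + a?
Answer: 6*I*√334 ≈ 109.65*I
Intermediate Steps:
m(a) = a + 2*a² (m(a) = (a² + a²) + a = 2*a² + a = a + 2*a²)
H(y) = -118 (H(y) = -10 - 108 = -118)
√(((-15558 + 4270) - 618) + H(j(3))) = √(((-15558 + 4270) - 618) - 118) = √((-11288 - 618) - 118) = √(-11906 - 118) = √(-12024) = 6*I*√334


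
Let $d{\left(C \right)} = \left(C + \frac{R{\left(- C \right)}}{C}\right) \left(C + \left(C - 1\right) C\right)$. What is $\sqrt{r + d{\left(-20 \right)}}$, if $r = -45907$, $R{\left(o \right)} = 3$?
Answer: $i \sqrt{53967} \approx 232.31 i$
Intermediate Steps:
$d{\left(C \right)} = \left(C + \frac{3}{C}\right) \left(C + C \left(-1 + C\right)\right)$ ($d{\left(C \right)} = \left(C + \frac{3}{C}\right) \left(C + \left(C - 1\right) C\right) = \left(C + \frac{3}{C}\right) \left(C + \left(-1 + C\right) C\right) = \left(C + \frac{3}{C}\right) \left(C + C \left(-1 + C\right)\right)$)
$\sqrt{r + d{\left(-20 \right)}} = \sqrt{-45907 - 20 \left(3 + \left(-20\right)^{2}\right)} = \sqrt{-45907 - 20 \left(3 + 400\right)} = \sqrt{-45907 - 8060} = \sqrt{-53967} = i \sqrt{53967}$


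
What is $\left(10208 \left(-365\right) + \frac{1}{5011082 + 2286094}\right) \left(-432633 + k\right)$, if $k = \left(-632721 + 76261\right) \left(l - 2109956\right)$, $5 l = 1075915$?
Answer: $- \frac{9555602005882106519622431}{2432392} \approx -3.9285 \cdot 10^{18}$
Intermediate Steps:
$l = 215183$ ($l = \frac{1}{5} \cdot 1075915 = 215183$)
$k = 1054365383580$ ($k = \left(-632721 + 76261\right) \left(215183 - 2109956\right) = \left(-556460\right) \left(-1894773\right) = 1054365383580$)
$\left(10208 \left(-365\right) + \frac{1}{5011082 + 2286094}\right) \left(-432633 + k\right) = \left(10208 \left(-365\right) + \frac{1}{5011082 + 2286094}\right) \left(-432633 + 1054365383580\right) = \left(-3725920 + \frac{1}{7297176}\right) 1054364950947 = \left(- \frac{27188694001919}{7297176}\right) 1054364950947 = - \frac{9555602005882106519622431}{2432392}$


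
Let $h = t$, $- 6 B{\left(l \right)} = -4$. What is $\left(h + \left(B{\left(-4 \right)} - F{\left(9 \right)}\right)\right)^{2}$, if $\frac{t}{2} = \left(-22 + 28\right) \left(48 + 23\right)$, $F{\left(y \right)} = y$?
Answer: $\frac{6405961}{9} \approx 7.1177 \cdot 10^{5}$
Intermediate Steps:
$B{\left(l \right)} = \frac{2}{3}$ ($B{\left(l \right)} = \left(- \frac{1}{6}\right) \left(-4\right) = \frac{2}{3}$)
$t = 852$ ($t = 2 \left(-22 + 28\right) \left(48 + 23\right) = 2 \cdot 6 \cdot 71 = 2 \cdot 426 = 852$)
$h = 852$
$\left(h + \left(B{\left(-4 \right)} - F{\left(9 \right)}\right)\right)^{2} = \left(852 + \left(\frac{2}{3} - 9\right)\right)^{2} = \left(852 - \frac{25}{3}\right)^{2} = \left(\frac{2531}{3}\right)^{2} = \frac{6405961}{9}$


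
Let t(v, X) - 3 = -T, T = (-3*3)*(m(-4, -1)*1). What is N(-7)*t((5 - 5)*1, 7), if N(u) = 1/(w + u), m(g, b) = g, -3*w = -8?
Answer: 99/13 ≈ 7.6154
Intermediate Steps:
w = 8/3 (w = -1/3*(-8) = 8/3 ≈ 2.6667)
T = 36 (T = (-3*3)*(-4*1) = -9*(-4) = 36)
N(u) = 1/(8/3 + u)
t(v, X) = -33 (t(v, X) = 3 - 1*36 = 3 - 36 = -33)
N(-7)*t((5 - 5)*1, 7) = (3/(8 + 3*(-7)))*(-33) = (3/(8 - 21))*(-33) = (3/(-13))*(-33) = (3*(-1/13))*(-33) = -3/13*(-33) = 99/13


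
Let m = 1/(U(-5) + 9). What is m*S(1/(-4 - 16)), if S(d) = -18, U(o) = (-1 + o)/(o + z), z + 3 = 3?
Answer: -30/17 ≈ -1.7647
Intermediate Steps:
z = 0 (z = -3 + 3 = 0)
U(o) = (-1 + o)/o (U(o) = (-1 + o)/(o + 0) = (-1 + o)/o)
m = 5/51 (m = 1/((-1 - 5)/(-5) + 9) = 1/(-1/5*(-6) + 9) = 1/(6/5 + 9) = 1/(51/5) = 5/51 ≈ 0.098039)
m*S(1/(-4 - 16)) = (5/51)*(-18) = -30/17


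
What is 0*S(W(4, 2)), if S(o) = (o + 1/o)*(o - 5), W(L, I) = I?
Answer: 0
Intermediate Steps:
S(o) = (-5 + o)*(o + 1/o) (S(o) = (o + 1/o)*(-5 + o) = (-5 + o)*(o + 1/o))
0*S(W(4, 2)) = 0*(1 + 2² - 5*2 - 5/2) = 0*(1 + 4 - 10 - 5*½) = 0*(1 + 4 - 10 - 5/2) = 0*(-15/2) = 0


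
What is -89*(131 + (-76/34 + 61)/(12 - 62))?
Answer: -9821239/850 ≈ -11554.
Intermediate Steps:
-89*(131 + (-76/34 + 61)/(12 - 62)) = -89*(131 + (-76*1/34 + 61)/(-50)) = -89*(131 + (-38/17 + 61)*(-1/50)) = -89*(131 + (999/17)*(-1/50)) = -89*(131 - 999/850) = -89*110351/850 = -9821239/850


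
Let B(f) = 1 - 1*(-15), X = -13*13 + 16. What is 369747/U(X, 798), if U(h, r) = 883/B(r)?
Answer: 5915952/883 ≈ 6699.8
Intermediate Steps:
X = -153 (X = -169 + 16 = -153)
B(f) = 16 (B(f) = 1 + 15 = 16)
U(h, r) = 883/16
369747/U(X, 798) = 369747/(883/16) = 369747*(16/883) = 5915952/883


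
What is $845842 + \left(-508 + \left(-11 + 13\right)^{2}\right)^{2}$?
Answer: $1099858$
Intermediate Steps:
$845842 + \left(-508 + \left(-11 + 13\right)^{2}\right)^{2} = 845842 + \left(-508 + 2^{2}\right)^{2} = 845842 + \left(-508 + 4\right)^{2} = 845842 + \left(-504\right)^{2} = 845842 + 254016 = 1099858$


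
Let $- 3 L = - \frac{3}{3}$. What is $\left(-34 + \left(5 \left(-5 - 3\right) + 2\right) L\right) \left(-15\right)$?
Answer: $700$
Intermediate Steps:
$L = \frac{1}{3}$ ($L = - \frac{\left(-3\right) \frac{1}{3}}{3} = \left(- \frac{1}{3}\right) \left(-1\right) = \frac{1}{3} \approx 0.33333$)
$\left(-34 + \left(5 \left(-5 - 3\right) + 2\right) L\right) \left(-15\right) = \left(-34 + \left(5 \left(-5 - 3\right) + 2\right) \frac{1}{3}\right) \left(-15\right) = \left(-34 + \left(5 \left(-8\right) + 2\right) \frac{1}{3}\right) \left(-15\right) = \left(-34 + \left(-40 + 2\right) \frac{1}{3}\right) \left(-15\right) = \left(-34 - \frac{38}{3}\right) \left(-15\right) = \left(- \frac{140}{3}\right) \left(-15\right) = 700$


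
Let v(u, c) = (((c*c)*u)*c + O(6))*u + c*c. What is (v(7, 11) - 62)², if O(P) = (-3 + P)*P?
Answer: 4277683216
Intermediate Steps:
O(P) = P*(-3 + P)
v(u, c) = c² + u*(18 + u*c³) (v(u, c) = (((c*c)*u)*c + 6*(-3 + 6))*u + c*c = ((c²*u)*c + 6*3)*u + c² = ((u*c²)*c + 18)*u + c² = (u*c³ + 18)*u + c² = (18 + u*c³)*u + c² = u*(18 + u*c³) + c² = c² + u*(18 + u*c³))
(v(7, 11) - 62)² = ((11² + 18*7 + 11³*7²) - 62)² = ((121 + 126 + 1331*49) - 62)² = ((121 + 126 + 65219) - 62)² = (65466 - 62)² = 65404² = 4277683216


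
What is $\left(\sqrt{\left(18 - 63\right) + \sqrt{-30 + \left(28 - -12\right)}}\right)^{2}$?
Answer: $-45 + \sqrt{10} \approx -41.838$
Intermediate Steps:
$\left(\sqrt{\left(18 - 63\right) + \sqrt{-30 + \left(28 - -12\right)}}\right)^{2} = \left(\sqrt{-45 + \sqrt{-30 + \left(28 + 12\right)}}\right)^{2} = \left(\sqrt{-45 + \sqrt{-30 + 40}}\right)^{2} = \left(\sqrt{-45 + \sqrt{10}}\right)^{2} = -45 + \sqrt{10}$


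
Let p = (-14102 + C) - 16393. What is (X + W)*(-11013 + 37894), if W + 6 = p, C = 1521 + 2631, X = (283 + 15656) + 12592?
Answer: 58654342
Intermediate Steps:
X = 28531 (X = 15939 + 12592 = 28531)
C = 4152
p = -26343 (p = (-14102 + 4152) - 16393 = -9950 - 16393 = -26343)
W = -26349 (W = -6 - 26343 = -26349)
(X + W)*(-11013 + 37894) = (28531 - 26349)*(-11013 + 37894) = 2182*26881 = 58654342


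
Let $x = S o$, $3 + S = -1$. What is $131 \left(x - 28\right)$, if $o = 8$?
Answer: $-7860$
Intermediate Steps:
$S = -4$ ($S = -3 - 1 = -4$)
$x = -32$ ($x = \left(-4\right) 8 = -32$)
$131 \left(x - 28\right) = 131 \left(-32 - 28\right) = 131 \left(-60\right) = -7860$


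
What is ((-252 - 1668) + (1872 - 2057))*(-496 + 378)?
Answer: 248390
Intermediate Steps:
((-252 - 1668) + (1872 - 2057))*(-496 + 378) = (-1920 - 185)*(-118) = -2105*(-118) = 248390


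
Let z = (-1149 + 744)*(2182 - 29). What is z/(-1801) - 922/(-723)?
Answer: 632091217/1302123 ≈ 485.43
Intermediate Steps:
z = -871965 (z = -405*2153 = -871965)
z/(-1801) - 922/(-723) = -871965/(-1801) - 922/(-723) = -871965*(-1/1801) - 922*(-1/723) = 871965/1801 + 922/723 = 632091217/1302123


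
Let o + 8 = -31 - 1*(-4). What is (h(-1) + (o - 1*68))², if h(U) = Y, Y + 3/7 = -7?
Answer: 597529/49 ≈ 12194.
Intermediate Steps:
Y = -52/7 (Y = -3/7 - 7 = -52/7 ≈ -7.4286)
h(U) = -52/7
o = -35 (o = -8 + (-31 - 1*(-4)) = -8 + (-31 + 4) = -8 - 27 = -35)
(h(-1) + (o - 1*68))² = (-52/7 + (-35 - 1*68))² = (-52/7 + (-35 - 68))² = (-52/7 - 103)² = (-773/7)² = 597529/49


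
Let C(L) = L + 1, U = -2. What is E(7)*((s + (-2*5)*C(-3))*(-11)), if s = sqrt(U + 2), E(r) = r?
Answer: -1540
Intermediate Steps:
C(L) = 1 + L
s = 0 (s = sqrt(-2 + 2) = sqrt(0) = 0)
E(7)*((s + (-2*5)*C(-3))*(-11)) = 7*((0 + (-2*5)*(1 - 3))*(-11)) = 7*((0 - 10*(-2))*(-11)) = 7*((0 + 20)*(-11)) = 7*(20*(-11)) = 7*(-220) = -1540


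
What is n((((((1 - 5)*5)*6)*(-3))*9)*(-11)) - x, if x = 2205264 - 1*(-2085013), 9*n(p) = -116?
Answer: -38612609/9 ≈ -4.2903e+6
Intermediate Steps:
n(p) = -116/9 (n(p) = (⅑)*(-116) = -116/9)
x = 4290277 (x = 2205264 + 2085013 = 4290277)
n((((((1 - 5)*5)*6)*(-3))*9)*(-11)) - x = -116/9 - 1*4290277 = -116/9 - 4290277 = -38612609/9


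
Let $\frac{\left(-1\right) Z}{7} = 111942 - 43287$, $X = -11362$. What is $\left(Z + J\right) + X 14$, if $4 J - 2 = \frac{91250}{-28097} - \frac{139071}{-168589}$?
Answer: $- \frac{12119750802013493}{18947380532} \approx -6.3965 \cdot 10^{5}$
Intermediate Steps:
$Z = -480585$ ($Z = - 7 \left(111942 - 43287\right) = \left(-7\right) 68655 = -480585$)
$J = - \frac{2002578097}{18947380532}$ ($J = \frac{1}{2} + \frac{\frac{91250}{-28097} - \frac{139071}{-168589}}{4} = \frac{1}{2} + \frac{91250 \left(- \frac{1}{28097}\right) - - \frac{139071}{168589}}{4} = \frac{1}{2} + \frac{- \frac{91250}{28097} + \frac{139071}{168589}}{4} = \frac{1}{2} + \frac{1}{4} \left(- \frac{11476268363}{4736845133}\right) = \frac{1}{2} - \frac{11476268363}{18947380532} = - \frac{2002578097}{18947380532} \approx -0.10569$)
$\left(Z + J\right) + X 14 = \left(-480585 - \frac{2002578097}{18947380532}\right) - 159068 = - \frac{9105828875549317}{18947380532} - 159068 = - \frac{12119750802013493}{18947380532}$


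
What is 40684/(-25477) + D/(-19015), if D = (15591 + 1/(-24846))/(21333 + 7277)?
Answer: -109984656765366289/68872992165505860 ≈ -1.5969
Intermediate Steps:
D = 77474797/142168812 (D = (15591 - 1/24846)/28610 = (387373985/24846)*(1/28610) = 77474797/142168812 ≈ 0.54495)
40684/(-25477) + D/(-19015) = 40684/(-25477) + (77474797/142168812)/(-19015) = 40684*(-1/25477) + (77474797/142168812)*(-1/19015) = -40684/25477 - 77474797/2703339960180 = -109984656765366289/68872992165505860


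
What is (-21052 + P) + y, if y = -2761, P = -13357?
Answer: -37170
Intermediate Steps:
(-21052 + P) + y = (-21052 - 13357) - 2761 = -34409 - 2761 = -37170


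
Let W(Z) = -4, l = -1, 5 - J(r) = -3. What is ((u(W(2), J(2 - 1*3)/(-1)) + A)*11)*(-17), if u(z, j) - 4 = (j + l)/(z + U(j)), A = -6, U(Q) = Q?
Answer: 935/4 ≈ 233.75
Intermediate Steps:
J(r) = 8 (J(r) = 5 - 1*(-3) = 5 + 3 = 8)
u(z, j) = 4 + (-1 + j)/(j + z) (u(z, j) = 4 + (j - 1)/(z + j) = 4 + (-1 + j)/(j + z))
((u(W(2), J(2 - 1*3)/(-1)) + A)*11)*(-17) = (((-1 + 4*(-4) + 5*(8/(-1)))/(8/(-1) - 4) - 6)*11)*(-17) = (((-1 - 16 + 5*(8*(-1)))/(8*(-1) - 4) - 6)*11)*(-17) = (((-1 - 16 + 5*(-8))/(-8 - 4) - 6)*11)*(-17) = (((-1 - 16 - 40)/(-12) - 6)*11)*(-17) = ((-1/12*(-57) - 6)*11)*(-17) = ((19/4 - 6)*11)*(-17) = -5/4*11*(-17) = -55/4*(-17) = 935/4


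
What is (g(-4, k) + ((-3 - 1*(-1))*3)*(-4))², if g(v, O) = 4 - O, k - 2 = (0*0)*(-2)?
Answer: 676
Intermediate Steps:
k = 2 (k = 2 + (0*0)*(-2) = 2 + 0*(-2) = 2 + 0 = 2)
(g(-4, k) + ((-3 - 1*(-1))*3)*(-4))² = ((4 - 1*2) + ((-3 - 1*(-1))*3)*(-4))² = ((4 - 2) + ((-3 + 1)*3)*(-4))² = (2 - 2*3*(-4))² = (2 - 6*(-4))² = (2 + 24)² = 26² = 676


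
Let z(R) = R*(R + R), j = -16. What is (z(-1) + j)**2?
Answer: 196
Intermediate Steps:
z(R) = 2*R**2 (z(R) = R*(2*R) = 2*R**2)
(z(-1) + j)**2 = (2*(-1)**2 - 16)**2 = (2*1 - 16)**2 = (2 - 16)**2 = (-14)**2 = 196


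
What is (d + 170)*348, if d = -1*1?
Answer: 58812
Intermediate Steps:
d = -1
(d + 170)*348 = (-1 + 170)*348 = 169*348 = 58812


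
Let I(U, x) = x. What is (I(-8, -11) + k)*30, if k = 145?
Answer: 4020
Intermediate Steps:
(I(-8, -11) + k)*30 = (-11 + 145)*30 = 134*30 = 4020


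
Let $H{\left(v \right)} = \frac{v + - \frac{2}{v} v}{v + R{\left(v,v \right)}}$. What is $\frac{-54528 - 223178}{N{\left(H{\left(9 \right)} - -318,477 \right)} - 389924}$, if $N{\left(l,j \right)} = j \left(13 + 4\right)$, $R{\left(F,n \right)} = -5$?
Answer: $\frac{277706}{381815} \approx 0.72733$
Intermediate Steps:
$H{\left(v \right)} = \frac{-2 + v}{-5 + v}$ ($H{\left(v \right)} = \frac{v + - \frac{2}{v} v}{v - 5} = \frac{v - 2}{-5 + v} = \frac{-2 + v}{-5 + v}$)
$N{\left(l,j \right)} = 17 j$ ($N{\left(l,j \right)} = j 17 = 17 j$)
$\frac{-54528 - 223178}{N{\left(H{\left(9 \right)} - -318,477 \right)} - 389924} = \frac{-54528 - 223178}{17 \cdot 477 - 389924} = - \frac{277706}{8109 - 389924} = - \frac{277706}{-381815} = \left(-277706\right) \left(- \frac{1}{381815}\right) = \frac{277706}{381815}$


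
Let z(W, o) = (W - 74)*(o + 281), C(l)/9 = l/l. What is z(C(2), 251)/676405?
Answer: -6916/135281 ≈ -0.051123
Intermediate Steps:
C(l) = 9 (C(l) = 9*(l/l) = 9*1 = 9)
z(W, o) = (-74 + W)*(281 + o)
z(C(2), 251)/676405 = (-20794 - 74*251 + 281*9 + 9*251)/676405 = (-20794 - 18574 + 2529 + 2259)*(1/676405) = -34580*1/676405 = -6916/135281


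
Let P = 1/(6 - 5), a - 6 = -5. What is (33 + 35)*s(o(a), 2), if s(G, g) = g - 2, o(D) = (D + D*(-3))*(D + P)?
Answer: 0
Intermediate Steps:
a = 1 (a = 6 - 5 = 1)
P = 1 (P = 1/1 = 1)
o(D) = -2*D*(1 + D) (o(D) = (D + D*(-3))*(D + 1) = (D - 3*D)*(1 + D) = (-2*D)*(1 + D) = -2*D*(1 + D))
s(G, g) = -2 + g
(33 + 35)*s(o(a), 2) = (33 + 35)*(-2 + 2) = 68*0 = 0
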